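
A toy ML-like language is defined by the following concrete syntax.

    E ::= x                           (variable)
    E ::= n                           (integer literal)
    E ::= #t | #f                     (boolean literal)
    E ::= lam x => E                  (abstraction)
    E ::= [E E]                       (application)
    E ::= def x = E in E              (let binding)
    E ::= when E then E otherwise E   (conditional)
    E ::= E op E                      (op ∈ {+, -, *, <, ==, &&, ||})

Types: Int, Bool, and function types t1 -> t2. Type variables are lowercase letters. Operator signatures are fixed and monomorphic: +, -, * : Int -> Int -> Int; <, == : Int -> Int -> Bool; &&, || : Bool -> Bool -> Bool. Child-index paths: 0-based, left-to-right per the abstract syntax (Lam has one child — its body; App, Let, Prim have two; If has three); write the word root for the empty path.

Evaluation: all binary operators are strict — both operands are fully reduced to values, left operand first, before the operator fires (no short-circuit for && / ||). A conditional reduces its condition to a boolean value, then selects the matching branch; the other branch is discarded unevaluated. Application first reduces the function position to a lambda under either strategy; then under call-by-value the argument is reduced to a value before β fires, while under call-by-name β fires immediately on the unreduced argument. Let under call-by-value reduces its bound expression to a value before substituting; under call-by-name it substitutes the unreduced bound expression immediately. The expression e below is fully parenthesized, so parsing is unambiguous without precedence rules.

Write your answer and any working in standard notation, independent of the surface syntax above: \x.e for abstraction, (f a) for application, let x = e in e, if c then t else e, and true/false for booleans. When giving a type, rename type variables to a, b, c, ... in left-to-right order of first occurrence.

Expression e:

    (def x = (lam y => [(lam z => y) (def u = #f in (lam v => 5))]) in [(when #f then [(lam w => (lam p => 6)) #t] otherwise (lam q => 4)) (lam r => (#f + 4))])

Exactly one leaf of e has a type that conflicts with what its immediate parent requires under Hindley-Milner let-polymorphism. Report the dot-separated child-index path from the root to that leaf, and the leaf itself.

Answer: 1.1.0.0 : false

Working:
y : a
\z._ : b -> a
let u : Bool
\v._ : c -> Int
  unify b -> a ~ (c -> Int) -> d
  unify b ~ c -> Int
  unify a ~ d
_ _ : d
\y._ : d -> d
let x : forall. d -> d
  unify Bool ~ Bool
\p._ : f -> Int
\w._ : e -> f -> Int
  unify e -> f -> Int ~ Bool -> g
  unify e ~ Bool
  unify f -> Int ~ g
_ _ : f -> Int
\q._ : h -> Int
  unify f -> Int ~ h -> Int
  unify f ~ h
  unify Int ~ Int
  unify Bool ~ Int
  FAIL: mismatch Bool ~ Int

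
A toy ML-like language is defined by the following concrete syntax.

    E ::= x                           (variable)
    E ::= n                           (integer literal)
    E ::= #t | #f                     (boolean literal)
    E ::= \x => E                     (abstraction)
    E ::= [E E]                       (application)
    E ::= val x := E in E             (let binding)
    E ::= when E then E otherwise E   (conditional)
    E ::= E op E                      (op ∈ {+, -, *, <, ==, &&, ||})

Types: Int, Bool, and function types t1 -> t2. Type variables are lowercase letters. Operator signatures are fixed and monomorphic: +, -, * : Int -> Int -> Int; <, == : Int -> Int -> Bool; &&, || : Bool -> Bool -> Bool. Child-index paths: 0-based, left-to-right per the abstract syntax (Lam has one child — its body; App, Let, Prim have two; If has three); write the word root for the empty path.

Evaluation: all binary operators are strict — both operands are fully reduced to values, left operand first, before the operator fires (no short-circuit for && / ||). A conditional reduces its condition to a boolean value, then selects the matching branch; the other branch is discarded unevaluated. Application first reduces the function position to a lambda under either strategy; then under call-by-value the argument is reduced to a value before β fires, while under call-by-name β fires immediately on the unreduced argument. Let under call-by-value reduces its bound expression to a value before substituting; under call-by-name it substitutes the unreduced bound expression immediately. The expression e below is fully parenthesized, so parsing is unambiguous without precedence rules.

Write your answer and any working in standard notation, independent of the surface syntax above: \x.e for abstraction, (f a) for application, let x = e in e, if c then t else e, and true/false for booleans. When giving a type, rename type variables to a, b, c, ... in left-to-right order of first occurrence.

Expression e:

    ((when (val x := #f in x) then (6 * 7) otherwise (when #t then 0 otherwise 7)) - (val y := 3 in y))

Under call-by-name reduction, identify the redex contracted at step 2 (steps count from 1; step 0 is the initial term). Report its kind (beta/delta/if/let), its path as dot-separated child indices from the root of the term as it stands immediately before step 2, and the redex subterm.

Answer: if at 0 : (if false then (6 * 7) else (if true then 0 else 7))

Derivation:
step 0: ((if (let x = false in x) then (6 * 7) else (if true then 0 else 7)) - (let y = 3 in y))
step 1: [let@0.0] ((if false then (6 * 7) else (if true then 0 else 7)) - (let y = 3 in y))
step 2: [if@0] ((if true then 0 else 7) - (let y = 3 in y))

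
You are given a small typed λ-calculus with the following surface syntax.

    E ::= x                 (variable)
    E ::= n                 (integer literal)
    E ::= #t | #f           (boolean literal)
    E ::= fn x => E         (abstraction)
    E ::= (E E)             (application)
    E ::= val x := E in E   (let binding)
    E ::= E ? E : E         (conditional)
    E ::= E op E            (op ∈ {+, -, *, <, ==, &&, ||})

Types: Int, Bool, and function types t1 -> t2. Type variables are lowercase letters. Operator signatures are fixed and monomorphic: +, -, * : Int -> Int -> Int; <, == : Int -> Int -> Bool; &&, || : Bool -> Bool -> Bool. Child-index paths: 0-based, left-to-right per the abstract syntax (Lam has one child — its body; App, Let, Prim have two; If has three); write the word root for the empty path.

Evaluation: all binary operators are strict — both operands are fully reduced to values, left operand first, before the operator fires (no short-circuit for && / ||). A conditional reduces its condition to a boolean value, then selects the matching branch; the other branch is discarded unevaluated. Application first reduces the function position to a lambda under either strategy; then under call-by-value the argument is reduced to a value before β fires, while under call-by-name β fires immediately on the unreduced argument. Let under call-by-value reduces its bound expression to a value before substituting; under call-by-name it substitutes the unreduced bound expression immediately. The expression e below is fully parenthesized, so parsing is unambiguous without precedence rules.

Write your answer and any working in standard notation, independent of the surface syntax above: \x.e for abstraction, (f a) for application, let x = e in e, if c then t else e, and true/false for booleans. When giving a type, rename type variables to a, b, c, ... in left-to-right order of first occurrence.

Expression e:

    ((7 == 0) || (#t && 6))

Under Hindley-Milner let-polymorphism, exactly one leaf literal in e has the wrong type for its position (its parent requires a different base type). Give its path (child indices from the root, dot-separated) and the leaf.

Answer: 1.1 : 6

Trace:
  unify Int ~ Int
  unify Int ~ Int
  unify Bool ~ Bool
  unify Bool ~ Bool
  unify Int ~ Bool
  FAIL: mismatch Int ~ Bool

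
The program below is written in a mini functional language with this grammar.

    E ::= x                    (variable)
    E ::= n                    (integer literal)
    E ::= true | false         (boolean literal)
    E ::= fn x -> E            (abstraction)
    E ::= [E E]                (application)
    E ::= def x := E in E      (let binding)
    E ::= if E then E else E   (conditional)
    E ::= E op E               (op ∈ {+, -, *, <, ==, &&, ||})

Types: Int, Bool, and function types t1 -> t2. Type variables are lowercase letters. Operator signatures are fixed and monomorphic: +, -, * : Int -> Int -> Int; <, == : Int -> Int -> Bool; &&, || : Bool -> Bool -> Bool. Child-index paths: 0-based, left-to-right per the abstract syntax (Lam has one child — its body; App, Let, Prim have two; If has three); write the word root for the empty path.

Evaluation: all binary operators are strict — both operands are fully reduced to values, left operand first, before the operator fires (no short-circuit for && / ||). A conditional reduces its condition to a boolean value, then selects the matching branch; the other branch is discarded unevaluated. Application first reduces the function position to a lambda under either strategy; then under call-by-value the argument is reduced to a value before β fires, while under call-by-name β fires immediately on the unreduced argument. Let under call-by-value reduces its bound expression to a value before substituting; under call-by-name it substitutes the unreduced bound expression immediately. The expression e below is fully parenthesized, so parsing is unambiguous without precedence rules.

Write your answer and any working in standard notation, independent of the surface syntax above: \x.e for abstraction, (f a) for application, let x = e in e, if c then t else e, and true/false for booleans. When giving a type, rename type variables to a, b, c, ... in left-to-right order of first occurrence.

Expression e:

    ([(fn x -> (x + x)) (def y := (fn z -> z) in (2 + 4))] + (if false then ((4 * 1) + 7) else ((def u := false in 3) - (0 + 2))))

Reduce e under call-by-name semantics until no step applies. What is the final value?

Trace:
step 0: (((\x.(x + x)) (let y = (\z.z) in (2 + 4))) + (if false then ((4 * 1) + 7) else ((let u = false in 3) - (0 + 2))))
step 1: [beta@0] (((let y = (\z.z) in (2 + 4)) + (let y = (\z.z) in (2 + 4))) + (if false then ((4 * 1) + 7) else ((let u = false in 3) - (0 + 2))))
step 2: [let@0.0] (((2 + 4) + (let y = (\z.z) in (2 + 4))) + (if false then ((4 * 1) + 7) else ((let u = false in 3) - (0 + 2))))
step 3: [delta@0.0] ((6 + (let y = (\z.z) in (2 + 4))) + (if false then ((4 * 1) + 7) else ((let u = false in 3) - (0 + 2))))
step 4: [let@0.1] ((6 + (2 + 4)) + (if false then ((4 * 1) + 7) else ((let u = false in 3) - (0 + 2))))
step 5: [delta@0.1] ((6 + 6) + (if false then ((4 * 1) + 7) else ((let u = false in 3) - (0 + 2))))
step 6: [delta@0] (12 + (if false then ((4 * 1) + 7) else ((let u = false in 3) - (0 + 2))))
step 7: [if@1] (12 + ((let u = false in 3) - (0 + 2)))
step 8: [let@1.0] (12 + (3 - (0 + 2)))
step 9: [delta@1.1] (12 + (3 - 2))
step 10: [delta@1] (12 + 1)
step 11: [delta@root] 13

Answer: 13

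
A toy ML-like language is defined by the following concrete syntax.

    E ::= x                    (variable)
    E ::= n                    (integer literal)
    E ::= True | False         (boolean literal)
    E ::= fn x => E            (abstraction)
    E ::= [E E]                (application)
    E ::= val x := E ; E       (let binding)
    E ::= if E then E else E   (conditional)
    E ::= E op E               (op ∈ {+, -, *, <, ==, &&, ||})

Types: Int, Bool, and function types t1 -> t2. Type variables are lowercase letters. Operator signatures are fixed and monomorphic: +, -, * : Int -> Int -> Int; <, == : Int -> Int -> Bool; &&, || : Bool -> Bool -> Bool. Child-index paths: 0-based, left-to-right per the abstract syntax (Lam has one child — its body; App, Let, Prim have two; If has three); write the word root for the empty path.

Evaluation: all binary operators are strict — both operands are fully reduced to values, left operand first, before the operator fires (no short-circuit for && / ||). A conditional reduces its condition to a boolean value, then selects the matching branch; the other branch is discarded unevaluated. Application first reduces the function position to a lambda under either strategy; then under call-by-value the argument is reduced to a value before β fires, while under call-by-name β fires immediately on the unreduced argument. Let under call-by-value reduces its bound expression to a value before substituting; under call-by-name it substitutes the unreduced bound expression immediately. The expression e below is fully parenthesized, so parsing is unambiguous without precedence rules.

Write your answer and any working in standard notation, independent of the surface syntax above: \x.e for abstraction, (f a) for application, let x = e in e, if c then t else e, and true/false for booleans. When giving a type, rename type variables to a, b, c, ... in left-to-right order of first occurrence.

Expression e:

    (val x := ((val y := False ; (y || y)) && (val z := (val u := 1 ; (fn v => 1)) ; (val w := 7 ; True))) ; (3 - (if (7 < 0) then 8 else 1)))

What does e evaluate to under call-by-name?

Trace:
step 0: (let x = ((let y = false in (y || y)) && (let z = (let u = 1 in (\v.1)) in (let w = 7 in true))) in (3 - (if (7 < 0) then 8 else 1)))
step 1: [let@root] (3 - (if (7 < 0) then 8 else 1))
step 2: [delta@1.0] (3 - (if false then 8 else 1))
step 3: [if@1] (3 - 1)
step 4: [delta@root] 2

Answer: 2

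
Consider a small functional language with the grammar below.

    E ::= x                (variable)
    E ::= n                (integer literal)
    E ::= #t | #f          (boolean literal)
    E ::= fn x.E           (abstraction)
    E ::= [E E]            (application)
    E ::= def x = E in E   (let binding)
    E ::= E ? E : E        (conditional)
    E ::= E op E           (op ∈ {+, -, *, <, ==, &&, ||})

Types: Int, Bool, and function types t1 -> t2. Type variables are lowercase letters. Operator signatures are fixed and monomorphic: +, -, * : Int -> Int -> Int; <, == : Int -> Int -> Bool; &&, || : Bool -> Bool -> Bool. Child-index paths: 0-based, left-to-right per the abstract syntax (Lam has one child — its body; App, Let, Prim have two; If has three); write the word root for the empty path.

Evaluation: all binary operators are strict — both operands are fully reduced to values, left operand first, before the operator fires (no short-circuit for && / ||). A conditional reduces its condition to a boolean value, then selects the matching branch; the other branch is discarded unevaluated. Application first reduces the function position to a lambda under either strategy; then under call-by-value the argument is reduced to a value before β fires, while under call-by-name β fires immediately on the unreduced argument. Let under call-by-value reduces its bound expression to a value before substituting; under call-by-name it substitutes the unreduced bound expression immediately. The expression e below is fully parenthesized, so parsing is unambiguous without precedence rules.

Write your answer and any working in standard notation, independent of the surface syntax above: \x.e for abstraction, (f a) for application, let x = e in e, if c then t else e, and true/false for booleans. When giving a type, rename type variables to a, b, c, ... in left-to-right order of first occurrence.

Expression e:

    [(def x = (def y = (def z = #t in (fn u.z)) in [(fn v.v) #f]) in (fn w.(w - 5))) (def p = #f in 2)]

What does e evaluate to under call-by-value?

Answer: -3

Trace:
step 0: ((let x = (let y = (let z = true in (\u.z)) in ((\v.v) false)) in (\w.(w - 5))) (let p = false in 2))
step 1: [let@0.0.0] ((let x = (let y = (\u.true) in ((\v.v) false)) in (\w.(w - 5))) (let p = false in 2))
step 2: [let@0.0] ((let x = ((\v.v) false) in (\w.(w - 5))) (let p = false in 2))
step 3: [beta@0.0] ((let x = false in (\w.(w - 5))) (let p = false in 2))
step 4: [let@0] ((\w.(w - 5)) (let p = false in 2))
step 5: [let@1] ((\w.(w - 5)) 2)
step 6: [beta@root] (2 - 5)
step 7: [delta@root] -3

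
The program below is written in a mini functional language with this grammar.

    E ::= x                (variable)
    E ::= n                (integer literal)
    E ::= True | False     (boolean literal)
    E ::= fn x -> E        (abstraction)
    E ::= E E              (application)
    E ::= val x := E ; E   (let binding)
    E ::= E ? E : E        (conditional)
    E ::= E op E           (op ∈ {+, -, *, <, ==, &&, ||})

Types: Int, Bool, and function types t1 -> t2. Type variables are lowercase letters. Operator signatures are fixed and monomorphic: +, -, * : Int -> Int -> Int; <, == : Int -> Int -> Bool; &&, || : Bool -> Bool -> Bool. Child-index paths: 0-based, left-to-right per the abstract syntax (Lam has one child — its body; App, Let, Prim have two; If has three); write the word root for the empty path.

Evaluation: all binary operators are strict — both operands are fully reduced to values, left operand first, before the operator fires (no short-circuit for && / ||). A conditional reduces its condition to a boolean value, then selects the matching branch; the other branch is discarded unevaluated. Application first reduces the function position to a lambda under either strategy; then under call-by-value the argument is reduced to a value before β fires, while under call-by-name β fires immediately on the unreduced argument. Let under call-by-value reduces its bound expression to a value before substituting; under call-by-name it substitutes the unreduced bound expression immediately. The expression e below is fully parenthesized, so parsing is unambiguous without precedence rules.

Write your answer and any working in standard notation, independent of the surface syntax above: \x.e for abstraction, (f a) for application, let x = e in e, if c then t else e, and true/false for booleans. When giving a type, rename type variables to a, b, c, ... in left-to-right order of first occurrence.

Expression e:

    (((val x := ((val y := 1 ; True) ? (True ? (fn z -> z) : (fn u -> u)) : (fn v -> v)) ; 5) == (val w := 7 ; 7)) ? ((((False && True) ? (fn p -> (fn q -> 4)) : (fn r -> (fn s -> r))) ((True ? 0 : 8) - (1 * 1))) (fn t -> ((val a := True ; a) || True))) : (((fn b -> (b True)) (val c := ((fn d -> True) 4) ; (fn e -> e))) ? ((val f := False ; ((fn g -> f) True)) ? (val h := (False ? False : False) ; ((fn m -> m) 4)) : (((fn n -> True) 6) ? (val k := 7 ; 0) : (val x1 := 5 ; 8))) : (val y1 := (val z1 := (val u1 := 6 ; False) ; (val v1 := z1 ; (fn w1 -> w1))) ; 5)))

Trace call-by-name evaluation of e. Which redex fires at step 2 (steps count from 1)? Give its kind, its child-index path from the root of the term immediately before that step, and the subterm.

Working:
step 0: (if ((let x = (if (let y = 1 in true) then (if true then (\z.z) else (\u.u)) else (\v.v)) in 5) == (let w = 7 in 7)) then (((if (false && true) then (\p.(\q.4)) else (\r.(\s.r))) ((if true then 0 else 8) - (1 * 1))) (\t.((let a = true in a) || true))) else (if ((\b.(b true)) (let c = ((\d.true) 4) in (\e.e))) then (if (let f = false in ((\g.f) true)) then (let h = (if false then false else false) in ((\m.m) 4)) else (if ((\n.true) 6) then (let k = 7 in 0) else (let x1 = 5 in 8))) else (let y1 = (let z1 = (let u1 = 6 in false) in (let v1 = z1 in (\w1.w1))) in 5)))
step 1: [let@0.0] (if (5 == (let w = 7 in 7)) then (((if (false && true) then (\p.(\q.4)) else (\r.(\s.r))) ((if true then 0 else 8) - (1 * 1))) (\t.((let a = true in a) || true))) else (if ((\b.(b true)) (let c = ((\d.true) 4) in (\e.e))) then (if (let f = false in ((\g.f) true)) then (let h = (if false then false else false) in ((\m.m) 4)) else (if ((\n.true) 6) then (let k = 7 in 0) else (let x1 = 5 in 8))) else (let y1 = (let z1 = (let u1 = 6 in false) in (let v1 = z1 in (\w1.w1))) in 5)))
step 2: [let@0.1] (if (5 == 7) then (((if (false && true) then (\p.(\q.4)) else (\r.(\s.r))) ((if true then 0 else 8) - (1 * 1))) (\t.((let a = true in a) || true))) else (if ((\b.(b true)) (let c = ((\d.true) 4) in (\e.e))) then (if (let f = false in ((\g.f) true)) then (let h = (if false then false else false) in ((\m.m) 4)) else (if ((\n.true) 6) then (let k = 7 in 0) else (let x1 = 5 in 8))) else (let y1 = (let z1 = (let u1 = 6 in false) in (let v1 = z1 in (\w1.w1))) in 5)))

Answer: let at 0.1 : (let w = 7 in 7)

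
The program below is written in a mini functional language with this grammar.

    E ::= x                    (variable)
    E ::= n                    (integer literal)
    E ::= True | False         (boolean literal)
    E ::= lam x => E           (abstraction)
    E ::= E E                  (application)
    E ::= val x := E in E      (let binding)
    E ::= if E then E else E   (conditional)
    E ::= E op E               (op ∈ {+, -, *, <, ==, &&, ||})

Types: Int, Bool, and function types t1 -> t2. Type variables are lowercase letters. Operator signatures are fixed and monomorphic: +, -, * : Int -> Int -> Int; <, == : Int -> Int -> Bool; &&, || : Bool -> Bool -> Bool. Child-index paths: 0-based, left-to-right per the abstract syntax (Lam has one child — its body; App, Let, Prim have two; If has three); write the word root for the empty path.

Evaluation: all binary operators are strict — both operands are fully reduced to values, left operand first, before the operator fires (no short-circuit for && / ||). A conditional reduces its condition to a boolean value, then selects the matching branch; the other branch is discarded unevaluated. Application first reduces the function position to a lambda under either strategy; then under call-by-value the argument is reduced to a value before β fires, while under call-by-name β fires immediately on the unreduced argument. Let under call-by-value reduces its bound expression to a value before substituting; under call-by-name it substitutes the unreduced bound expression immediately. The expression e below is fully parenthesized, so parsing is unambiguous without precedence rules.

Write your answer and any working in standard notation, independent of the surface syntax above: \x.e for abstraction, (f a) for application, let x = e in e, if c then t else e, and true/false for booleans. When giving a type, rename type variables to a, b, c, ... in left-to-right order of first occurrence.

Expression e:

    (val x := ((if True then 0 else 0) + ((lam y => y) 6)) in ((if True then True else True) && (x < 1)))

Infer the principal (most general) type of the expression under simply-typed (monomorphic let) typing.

Derivation:
  unify Bool ~ Bool
  unify Int ~ Int
  unify Int ~ Int
y : a
\y._ : a -> a
  unify a -> a ~ Int -> b
  unify a ~ Int
  unify Int ~ b
_ _ : Int
  unify Int ~ Int
let x : Int
  unify Bool ~ Bool
  unify Bool ~ Bool
  unify Bool ~ Bool
x : Int
  unify Int ~ Int
  unify Int ~ Int
  unify Bool ~ Bool

Answer: Bool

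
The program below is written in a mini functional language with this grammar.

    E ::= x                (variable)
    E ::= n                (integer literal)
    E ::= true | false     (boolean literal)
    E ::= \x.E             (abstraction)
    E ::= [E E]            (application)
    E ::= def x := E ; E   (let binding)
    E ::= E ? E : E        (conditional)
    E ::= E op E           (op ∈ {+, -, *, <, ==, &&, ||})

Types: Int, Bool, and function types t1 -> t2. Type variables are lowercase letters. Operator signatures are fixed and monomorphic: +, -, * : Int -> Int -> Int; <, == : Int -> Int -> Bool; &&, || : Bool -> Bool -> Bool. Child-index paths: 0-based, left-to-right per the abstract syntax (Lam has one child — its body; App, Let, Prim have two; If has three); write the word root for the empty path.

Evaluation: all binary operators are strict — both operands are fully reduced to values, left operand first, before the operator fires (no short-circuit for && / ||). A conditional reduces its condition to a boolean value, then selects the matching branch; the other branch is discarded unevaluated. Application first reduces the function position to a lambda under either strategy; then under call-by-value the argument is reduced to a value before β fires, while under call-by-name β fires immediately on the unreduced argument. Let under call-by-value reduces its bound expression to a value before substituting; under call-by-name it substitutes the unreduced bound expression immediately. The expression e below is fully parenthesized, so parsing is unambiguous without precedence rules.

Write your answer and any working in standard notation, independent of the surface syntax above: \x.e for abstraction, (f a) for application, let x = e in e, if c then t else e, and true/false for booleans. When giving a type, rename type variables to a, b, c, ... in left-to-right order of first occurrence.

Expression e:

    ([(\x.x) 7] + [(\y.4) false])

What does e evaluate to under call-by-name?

Answer: 11

Working:
step 0: (((\x.x) 7) + ((\y.4) false))
step 1: [beta@0] (7 + ((\y.4) false))
step 2: [beta@1] (7 + 4)
step 3: [delta@root] 11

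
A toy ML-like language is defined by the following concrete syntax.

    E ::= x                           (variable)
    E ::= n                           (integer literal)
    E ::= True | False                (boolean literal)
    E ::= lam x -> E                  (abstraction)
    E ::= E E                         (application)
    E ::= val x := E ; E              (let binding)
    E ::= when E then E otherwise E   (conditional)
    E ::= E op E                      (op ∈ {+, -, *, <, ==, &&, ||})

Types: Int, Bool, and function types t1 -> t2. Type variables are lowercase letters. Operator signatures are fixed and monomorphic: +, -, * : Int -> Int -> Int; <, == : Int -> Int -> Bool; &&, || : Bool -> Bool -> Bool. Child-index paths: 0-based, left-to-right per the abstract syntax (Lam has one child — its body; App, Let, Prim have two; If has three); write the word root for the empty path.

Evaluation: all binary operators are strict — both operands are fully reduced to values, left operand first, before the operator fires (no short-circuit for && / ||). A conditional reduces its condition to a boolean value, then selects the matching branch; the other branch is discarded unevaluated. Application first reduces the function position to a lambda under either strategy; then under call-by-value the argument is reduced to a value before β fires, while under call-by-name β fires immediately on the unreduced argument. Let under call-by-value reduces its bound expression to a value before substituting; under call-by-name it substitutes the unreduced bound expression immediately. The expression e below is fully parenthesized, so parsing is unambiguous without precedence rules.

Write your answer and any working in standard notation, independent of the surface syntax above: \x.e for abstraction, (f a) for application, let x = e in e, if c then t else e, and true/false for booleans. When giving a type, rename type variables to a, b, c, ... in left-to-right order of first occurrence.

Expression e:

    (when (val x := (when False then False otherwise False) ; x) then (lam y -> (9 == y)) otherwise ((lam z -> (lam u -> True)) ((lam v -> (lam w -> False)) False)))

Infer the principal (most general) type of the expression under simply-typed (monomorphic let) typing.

Answer: Int -> Bool

Working:
  unify Bool ~ Bool
  unify Bool ~ Bool
let x : Bool
x : Bool
  unify Bool ~ Bool
  unify Int ~ Int
y : a
  unify a ~ Int
\y._ : Int -> Bool
\u._ : c -> Bool
\z._ : b -> c -> Bool
\w._ : e -> Bool
\v._ : d -> e -> Bool
  unify d -> e -> Bool ~ Bool -> f
  unify d ~ Bool
  unify e -> Bool ~ f
_ _ : e -> Bool
  unify b -> c -> Bool ~ (e -> Bool) -> g
  unify b ~ e -> Bool
  unify c -> Bool ~ g
_ _ : c -> Bool
  unify Int -> Bool ~ c -> Bool
  unify Int ~ c
  unify Bool ~ Bool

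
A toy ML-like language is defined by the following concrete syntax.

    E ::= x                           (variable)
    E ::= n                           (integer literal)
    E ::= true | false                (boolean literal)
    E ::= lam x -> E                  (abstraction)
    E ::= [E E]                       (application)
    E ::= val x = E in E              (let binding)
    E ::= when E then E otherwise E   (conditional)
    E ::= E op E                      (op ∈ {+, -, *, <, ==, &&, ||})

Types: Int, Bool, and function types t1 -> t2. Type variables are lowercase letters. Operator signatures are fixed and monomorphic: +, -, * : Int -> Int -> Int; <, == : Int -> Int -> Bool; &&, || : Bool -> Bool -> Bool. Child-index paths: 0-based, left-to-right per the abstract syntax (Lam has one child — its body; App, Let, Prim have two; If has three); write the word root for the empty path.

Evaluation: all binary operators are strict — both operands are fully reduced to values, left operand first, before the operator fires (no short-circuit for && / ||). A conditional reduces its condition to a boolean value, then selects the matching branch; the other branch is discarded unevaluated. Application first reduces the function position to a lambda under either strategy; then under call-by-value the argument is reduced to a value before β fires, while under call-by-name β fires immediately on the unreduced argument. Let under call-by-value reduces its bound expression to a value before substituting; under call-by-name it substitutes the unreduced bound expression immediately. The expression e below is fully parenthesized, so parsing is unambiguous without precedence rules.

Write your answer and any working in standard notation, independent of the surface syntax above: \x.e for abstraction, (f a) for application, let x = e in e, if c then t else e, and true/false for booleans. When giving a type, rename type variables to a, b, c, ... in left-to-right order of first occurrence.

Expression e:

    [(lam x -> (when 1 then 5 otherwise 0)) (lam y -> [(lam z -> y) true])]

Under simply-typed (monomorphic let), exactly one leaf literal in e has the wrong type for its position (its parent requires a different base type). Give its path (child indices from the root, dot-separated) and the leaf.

Trace:
  unify Int ~ Bool
  FAIL: mismatch Int ~ Bool

Answer: 0.0.0 : 1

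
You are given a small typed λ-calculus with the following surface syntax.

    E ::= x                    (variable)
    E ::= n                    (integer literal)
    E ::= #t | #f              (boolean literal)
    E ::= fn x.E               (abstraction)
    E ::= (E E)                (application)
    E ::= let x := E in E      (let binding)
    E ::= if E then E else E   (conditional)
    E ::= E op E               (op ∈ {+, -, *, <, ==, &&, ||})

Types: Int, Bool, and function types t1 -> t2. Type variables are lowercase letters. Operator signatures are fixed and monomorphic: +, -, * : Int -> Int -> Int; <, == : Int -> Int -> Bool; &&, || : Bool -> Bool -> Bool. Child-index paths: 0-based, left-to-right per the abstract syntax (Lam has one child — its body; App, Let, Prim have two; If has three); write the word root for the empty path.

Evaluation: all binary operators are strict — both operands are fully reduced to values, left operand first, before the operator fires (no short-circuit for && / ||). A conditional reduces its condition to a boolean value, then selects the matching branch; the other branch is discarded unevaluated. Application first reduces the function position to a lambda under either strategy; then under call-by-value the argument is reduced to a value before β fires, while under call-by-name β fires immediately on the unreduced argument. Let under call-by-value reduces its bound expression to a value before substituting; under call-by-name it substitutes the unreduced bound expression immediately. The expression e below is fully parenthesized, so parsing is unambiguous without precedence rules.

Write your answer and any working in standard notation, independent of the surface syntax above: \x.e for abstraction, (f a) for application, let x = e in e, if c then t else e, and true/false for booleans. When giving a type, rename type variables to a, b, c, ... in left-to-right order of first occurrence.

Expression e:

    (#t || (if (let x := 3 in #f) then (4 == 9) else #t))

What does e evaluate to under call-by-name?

Answer: true

Working:
step 0: (true || (if (let x = 3 in false) then (4 == 9) else true))
step 1: [let@1.0] (true || (if false then (4 == 9) else true))
step 2: [if@1] (true || true)
step 3: [delta@root] true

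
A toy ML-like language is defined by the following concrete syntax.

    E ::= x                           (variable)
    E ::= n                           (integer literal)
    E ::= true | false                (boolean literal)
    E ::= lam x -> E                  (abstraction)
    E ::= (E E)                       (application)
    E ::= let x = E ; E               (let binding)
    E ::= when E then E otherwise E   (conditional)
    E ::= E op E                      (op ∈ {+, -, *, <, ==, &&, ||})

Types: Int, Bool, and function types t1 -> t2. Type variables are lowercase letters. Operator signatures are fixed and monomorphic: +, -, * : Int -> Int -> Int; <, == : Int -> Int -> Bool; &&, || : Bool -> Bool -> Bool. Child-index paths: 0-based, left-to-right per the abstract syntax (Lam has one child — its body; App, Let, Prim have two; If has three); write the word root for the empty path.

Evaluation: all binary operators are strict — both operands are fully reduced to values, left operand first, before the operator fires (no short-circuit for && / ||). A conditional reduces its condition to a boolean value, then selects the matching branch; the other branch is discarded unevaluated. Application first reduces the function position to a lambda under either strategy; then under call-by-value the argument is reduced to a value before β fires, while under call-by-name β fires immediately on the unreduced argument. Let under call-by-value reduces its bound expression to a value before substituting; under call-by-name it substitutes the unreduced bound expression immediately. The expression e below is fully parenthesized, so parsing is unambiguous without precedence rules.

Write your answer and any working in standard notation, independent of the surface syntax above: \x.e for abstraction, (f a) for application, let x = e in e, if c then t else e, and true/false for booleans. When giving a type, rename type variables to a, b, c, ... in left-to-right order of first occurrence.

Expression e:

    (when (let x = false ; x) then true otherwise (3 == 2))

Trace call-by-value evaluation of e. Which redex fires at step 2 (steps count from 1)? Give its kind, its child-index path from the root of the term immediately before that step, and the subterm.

Derivation:
step 0: (if (let x = false in x) then true else (3 == 2))
step 1: [let@0] (if false then true else (3 == 2))
step 2: [if@root] (3 == 2)

Answer: if at root : (if false then true else (3 == 2))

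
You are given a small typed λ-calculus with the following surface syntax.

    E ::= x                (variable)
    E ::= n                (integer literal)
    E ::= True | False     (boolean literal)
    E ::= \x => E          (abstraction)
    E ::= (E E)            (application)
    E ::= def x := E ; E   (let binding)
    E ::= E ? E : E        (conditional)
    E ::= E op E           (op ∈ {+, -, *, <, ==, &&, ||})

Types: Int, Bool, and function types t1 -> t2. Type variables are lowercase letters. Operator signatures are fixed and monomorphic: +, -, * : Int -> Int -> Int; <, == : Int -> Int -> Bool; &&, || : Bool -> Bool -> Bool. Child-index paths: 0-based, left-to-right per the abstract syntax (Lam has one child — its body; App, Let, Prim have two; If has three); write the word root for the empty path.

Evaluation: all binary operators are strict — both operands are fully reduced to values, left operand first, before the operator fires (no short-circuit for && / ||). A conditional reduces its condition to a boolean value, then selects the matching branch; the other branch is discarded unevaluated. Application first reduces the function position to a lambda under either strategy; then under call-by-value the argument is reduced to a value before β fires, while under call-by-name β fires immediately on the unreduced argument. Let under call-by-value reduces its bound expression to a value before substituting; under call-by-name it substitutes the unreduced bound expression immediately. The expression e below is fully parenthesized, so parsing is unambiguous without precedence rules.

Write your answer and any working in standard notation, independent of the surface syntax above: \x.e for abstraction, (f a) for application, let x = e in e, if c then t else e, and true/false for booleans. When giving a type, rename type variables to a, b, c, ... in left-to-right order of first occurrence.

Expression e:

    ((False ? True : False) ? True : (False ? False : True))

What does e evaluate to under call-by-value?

Answer: true

Trace:
step 0: (if (if false then true else false) then true else (if false then false else true))
step 1: [if@0] (if false then true else (if false then false else true))
step 2: [if@root] (if false then false else true)
step 3: [if@root] true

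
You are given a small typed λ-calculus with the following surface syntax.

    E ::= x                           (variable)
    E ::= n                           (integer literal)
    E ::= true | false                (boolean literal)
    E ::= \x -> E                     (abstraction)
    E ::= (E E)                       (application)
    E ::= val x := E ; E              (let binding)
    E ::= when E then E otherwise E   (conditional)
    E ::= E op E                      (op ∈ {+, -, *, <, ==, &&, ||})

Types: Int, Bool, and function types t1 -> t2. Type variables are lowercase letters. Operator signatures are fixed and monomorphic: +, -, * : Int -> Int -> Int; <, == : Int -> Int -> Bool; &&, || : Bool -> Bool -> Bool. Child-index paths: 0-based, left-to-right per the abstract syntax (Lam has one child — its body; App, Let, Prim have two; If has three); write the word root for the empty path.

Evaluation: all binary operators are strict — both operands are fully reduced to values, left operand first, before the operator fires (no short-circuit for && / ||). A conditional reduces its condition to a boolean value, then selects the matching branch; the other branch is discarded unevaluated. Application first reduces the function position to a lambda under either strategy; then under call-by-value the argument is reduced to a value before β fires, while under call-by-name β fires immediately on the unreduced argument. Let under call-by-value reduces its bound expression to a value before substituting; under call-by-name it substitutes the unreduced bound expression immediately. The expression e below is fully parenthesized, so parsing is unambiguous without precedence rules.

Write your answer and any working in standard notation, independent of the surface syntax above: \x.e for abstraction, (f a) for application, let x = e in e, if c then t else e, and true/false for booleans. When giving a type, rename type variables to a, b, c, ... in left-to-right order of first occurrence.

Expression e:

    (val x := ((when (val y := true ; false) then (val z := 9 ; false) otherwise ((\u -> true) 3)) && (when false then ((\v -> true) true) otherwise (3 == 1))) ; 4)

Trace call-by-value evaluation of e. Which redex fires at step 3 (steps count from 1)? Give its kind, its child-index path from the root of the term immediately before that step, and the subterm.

Trace:
step 0: (let x = ((if (let y = true in false) then (let z = 9 in false) else ((\u.true) 3)) && (if false then ((\v.true) true) else (3 == 1))) in 4)
step 1: [let@0.0.0] (let x = ((if false then (let z = 9 in false) else ((\u.true) 3)) && (if false then ((\v.true) true) else (3 == 1))) in 4)
step 2: [if@0.0] (let x = (((\u.true) 3) && (if false then ((\v.true) true) else (3 == 1))) in 4)
step 3: [beta@0.0] (let x = (true && (if false then ((\v.true) true) else (3 == 1))) in 4)

Answer: beta at 0.0 : ((\u.true) 3)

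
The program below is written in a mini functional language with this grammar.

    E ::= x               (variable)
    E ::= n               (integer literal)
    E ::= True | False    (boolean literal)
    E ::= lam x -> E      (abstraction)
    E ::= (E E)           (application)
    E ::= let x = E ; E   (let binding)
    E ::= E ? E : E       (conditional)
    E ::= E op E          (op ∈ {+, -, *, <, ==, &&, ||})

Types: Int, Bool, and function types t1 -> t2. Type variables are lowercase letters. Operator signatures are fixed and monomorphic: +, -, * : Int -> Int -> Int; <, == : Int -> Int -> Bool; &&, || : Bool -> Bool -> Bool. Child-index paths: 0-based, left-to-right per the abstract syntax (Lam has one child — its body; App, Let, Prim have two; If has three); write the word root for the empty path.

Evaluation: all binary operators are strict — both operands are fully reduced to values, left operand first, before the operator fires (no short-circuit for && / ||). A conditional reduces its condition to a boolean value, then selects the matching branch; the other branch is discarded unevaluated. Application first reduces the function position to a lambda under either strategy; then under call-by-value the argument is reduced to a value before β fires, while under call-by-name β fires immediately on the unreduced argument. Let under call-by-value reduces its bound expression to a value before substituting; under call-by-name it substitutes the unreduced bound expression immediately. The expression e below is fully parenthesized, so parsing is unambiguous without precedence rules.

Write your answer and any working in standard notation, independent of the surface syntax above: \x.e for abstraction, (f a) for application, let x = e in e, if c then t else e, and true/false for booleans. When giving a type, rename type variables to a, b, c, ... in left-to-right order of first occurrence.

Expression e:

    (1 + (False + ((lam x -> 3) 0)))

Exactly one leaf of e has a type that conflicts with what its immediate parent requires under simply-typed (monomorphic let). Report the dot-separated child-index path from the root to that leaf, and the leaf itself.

Answer: 1.0 : false

Working:
  unify Int ~ Int
  unify Bool ~ Int
  FAIL: mismatch Bool ~ Int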